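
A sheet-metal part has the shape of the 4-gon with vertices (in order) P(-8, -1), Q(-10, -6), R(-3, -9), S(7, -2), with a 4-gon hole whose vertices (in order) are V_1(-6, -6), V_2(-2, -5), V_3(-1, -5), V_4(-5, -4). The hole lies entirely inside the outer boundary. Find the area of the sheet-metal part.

Outer boundary:
Σ = (38) + (72) + (69) + (-23) = 156
Area = |Σ|/2 = 78.
Hole:
Σ = (18) + (5) + (-21) + (6) = 8
Area = |Σ|/2 = 4.
Net area = 78 − 4 = 74.

74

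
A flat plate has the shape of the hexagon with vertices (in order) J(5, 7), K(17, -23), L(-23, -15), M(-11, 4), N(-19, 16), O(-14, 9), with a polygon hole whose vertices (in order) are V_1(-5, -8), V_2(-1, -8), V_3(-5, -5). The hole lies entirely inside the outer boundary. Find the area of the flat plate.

Outer boundary:
Apply the shoelace formula: 2A = Σ (x_i·y_{i+1} − x_{i+1}·y_i), indices taken mod 6.
Σ = (-234) + (-784) + (-257) + (-100) + (53) + (-143) = -1465
Area = |Σ|/2 = 732.5.
Hole:
V_1→V_2: (-5)(-8) − (-1)(-8) = 32
V_2→V_3: (-1)(-5) − (-5)(-8) = -35
V_3→V_1: (-5)(-8) − (-5)(-5) = 15
Σ = 12
Area = |Σ|/2 = 6.
Net area = 732.5 − 6 = 726.5.

726.5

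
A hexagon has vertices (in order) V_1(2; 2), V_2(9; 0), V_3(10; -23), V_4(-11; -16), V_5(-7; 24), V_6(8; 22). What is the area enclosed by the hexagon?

V_1→V_2: (2)(0) − (9)(2) = -18
V_2→V_3: (9)(-23) − (10)(0) = -207
V_3→V_4: (10)(-16) − (-11)(-23) = -413
V_4→V_5: (-11)(24) − (-7)(-16) = -376
V_5→V_6: (-7)(22) − (8)(24) = -346
V_6→V_1: (8)(2) − (2)(22) = -28
Σ = -1388
Area = |Σ|/2 = 694.

694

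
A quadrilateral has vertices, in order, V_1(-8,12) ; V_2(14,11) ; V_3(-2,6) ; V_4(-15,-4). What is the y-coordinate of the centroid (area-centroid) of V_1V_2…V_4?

Apply the shoelace formula. First the cross-terms c_i = x_i·y_{i+1} − x_{i+1}·y_i:
  -256, 106, 98, -212  ⇒  2A = -264, A = -132.
Then Σ (y_i + y_{i+1})·c_i = -5586, so ȳ = -5586 / (6·(-132)) = 931/132.

931/132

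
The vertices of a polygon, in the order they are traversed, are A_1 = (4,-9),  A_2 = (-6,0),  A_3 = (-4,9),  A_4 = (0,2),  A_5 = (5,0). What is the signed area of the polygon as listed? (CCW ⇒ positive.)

Σ = (-54) + (-54) + (-8) + (-10) + (-45) = -171
Signed area = Σ/2 = -85.5 (negative ⇒ clockwise traversal).

-85.5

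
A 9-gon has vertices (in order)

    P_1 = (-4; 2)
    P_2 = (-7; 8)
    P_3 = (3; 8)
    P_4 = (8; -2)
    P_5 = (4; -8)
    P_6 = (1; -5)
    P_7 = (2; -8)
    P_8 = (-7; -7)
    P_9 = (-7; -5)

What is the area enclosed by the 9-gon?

176

Apply Gauss's area formula: 2A = Σ (x_i·y_{i+1} − x_{i+1}·y_i), indices taken mod 9.
P_1→P_2: (-4)(8) − (-7)(2) = -18
P_2→P_3: (-7)(8) − (3)(8) = -80
P_3→P_4: (3)(-2) − (8)(8) = -70
P_4→P_5: (8)(-8) − (4)(-2) = -56
P_5→P_6: (4)(-5) − (1)(-8) = -12
P_6→P_7: (1)(-8) − (2)(-5) = 2
P_7→P_8: (2)(-7) − (-7)(-8) = -70
P_8→P_9: (-7)(-5) − (-7)(-7) = -14
P_9→P_1: (-7)(2) − (-4)(-5) = -34
Σ = -352
Area = |Σ|/2 = 176.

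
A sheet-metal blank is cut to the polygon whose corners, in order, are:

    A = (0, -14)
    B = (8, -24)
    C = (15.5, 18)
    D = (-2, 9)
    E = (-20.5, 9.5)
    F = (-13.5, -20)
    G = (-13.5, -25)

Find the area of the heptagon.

Apply the shoelace (surveyor's) formula: 2A = Σ (x_i·y_{i+1} − x_{i+1}·y_i), indices taken mod 7.
Cross-terms: 112, 516, 175.5, 165.5, 538.25, 67.5, 189  ⇒  Σ = 1763.75
Area = |Σ|/2 = 881.875.

881.875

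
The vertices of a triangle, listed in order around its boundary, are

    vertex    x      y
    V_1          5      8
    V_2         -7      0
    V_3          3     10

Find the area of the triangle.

20

Cross-terms: 56, -70, -26  ⇒  Σ = -40
Area = |Σ|/2 = 20.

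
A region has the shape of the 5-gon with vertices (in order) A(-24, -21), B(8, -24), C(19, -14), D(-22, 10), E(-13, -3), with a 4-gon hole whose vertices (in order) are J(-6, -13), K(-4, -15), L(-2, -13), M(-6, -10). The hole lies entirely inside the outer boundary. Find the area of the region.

673.5

Outer boundary:
Σ = (744) + (344) + (-118) + (196) + (201) = 1367
Area = |Σ|/2 = 683.5.
Hole:
Apply Gauss's area formula: 2A = Σ (x_i·y_{i+1} − x_{i+1}·y_i), indices taken mod 4.
Σ = (38) + (22) + (-58) + (18) = 20
Area = |Σ|/2 = 10.
Net area = 683.5 − 10 = 673.5.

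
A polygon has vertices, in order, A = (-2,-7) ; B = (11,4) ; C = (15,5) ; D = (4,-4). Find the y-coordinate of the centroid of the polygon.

Apply the surveyor's formula. First the cross-terms c_i = x_i·y_{i+1} − x_{i+1}·y_i:
  69, -5, -80, -36  ⇒  2A = -52, A = -26.
Then Σ (y_i + y_{i+1})·c_i = 64, so ȳ = 64 / (6·(-26)) = -16/39.

-16/39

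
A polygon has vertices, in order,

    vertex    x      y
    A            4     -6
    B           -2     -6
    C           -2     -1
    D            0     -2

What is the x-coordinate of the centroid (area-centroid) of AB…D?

4/51

Apply the shoelace formula. First the cross-terms c_i = x_i·y_{i+1} − x_{i+1}·y_i:
  -36, -10, 4, 8  ⇒  2A = -34, A = -17.
Then Σ (x_i + x_{i+1})·c_i = -8, so x̄ = -8 / (6·(-17)) = 4/51.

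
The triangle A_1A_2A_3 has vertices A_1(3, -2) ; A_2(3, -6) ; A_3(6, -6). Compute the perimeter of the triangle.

12

|A_1A_2| = √((0)² + (-4)²) = √16 = 4
|A_2A_3| = √((3)² + (0)²) = √9 = 3
|A_3A_1| = √((-3)² + (4)²) = √25 = 5
Perimeter = 4 + 3 + 5 = 12.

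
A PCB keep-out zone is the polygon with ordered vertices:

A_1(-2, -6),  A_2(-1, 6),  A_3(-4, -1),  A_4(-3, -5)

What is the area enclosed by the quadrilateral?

16

Apply the shoelace formula: 2A = Σ (x_i·y_{i+1} − x_{i+1}·y_i), indices taken mod 4.
Σ = (-18) + (25) + (17) + (8) = 32
Area = |Σ|/2 = 16.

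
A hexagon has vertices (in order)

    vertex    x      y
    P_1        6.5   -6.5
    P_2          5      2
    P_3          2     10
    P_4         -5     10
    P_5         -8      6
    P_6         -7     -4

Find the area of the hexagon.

Apply Gauss's area formula: 2A = Σ (x_i·y_{i+1} − x_{i+1}·y_i), indices taken mod 6.
P_1→P_2: (6.5)(2) − (5)(-6.5) = 45.5
P_2→P_3: (5)(10) − (2)(2) = 46
P_3→P_4: (2)(10) − (-5)(10) = 70
P_4→P_5: (-5)(6) − (-8)(10) = 50
P_5→P_6: (-8)(-4) − (-7)(6) = 74
P_6→P_1: (-7)(-6.5) − (6.5)(-4) = 71.5
Σ = 357
Area = |Σ|/2 = 178.5.

178.5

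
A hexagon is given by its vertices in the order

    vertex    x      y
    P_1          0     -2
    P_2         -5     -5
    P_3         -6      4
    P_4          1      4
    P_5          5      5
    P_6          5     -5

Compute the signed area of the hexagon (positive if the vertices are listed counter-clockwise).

P_1→P_2: (0)(-5) − (-5)(-2) = -10
P_2→P_3: (-5)(4) − (-6)(-5) = -50
P_3→P_4: (-6)(4) − (1)(4) = -28
P_4→P_5: (1)(5) − (5)(4) = -15
P_5→P_6: (5)(-5) − (5)(5) = -50
P_6→P_1: (5)(-2) − (0)(-5) = -10
Σ = -163
Signed area = Σ/2 = -81.5 (negative ⇒ clockwise traversal).

-81.5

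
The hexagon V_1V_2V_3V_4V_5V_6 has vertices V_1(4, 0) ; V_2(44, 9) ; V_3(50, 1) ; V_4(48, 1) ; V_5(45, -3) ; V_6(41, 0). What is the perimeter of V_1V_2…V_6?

100

|V_1V_2| = √((40)² + (9)²) = √1681 = 41
|V_2V_3| = √((6)² + (-8)²) = √100 = 10
|V_3V_4| = √((-2)² + (0)²) = √4 = 2
|V_4V_5| = √((-3)² + (-4)²) = √25 = 5
|V_5V_6| = √((-4)² + (3)²) = √25 = 5
|V_6V_1| = √((-37)² + (0)²) = √1369 = 37
Perimeter = 41 + 10 + 2 + 5 + 5 + 37 = 100.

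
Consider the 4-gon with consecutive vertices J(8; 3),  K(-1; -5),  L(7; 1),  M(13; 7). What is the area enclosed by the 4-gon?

8

Apply the shoelace formula: 2A = Σ (x_i·y_{i+1} − x_{i+1}·y_i), indices taken mod 4.
Cross-terms: -37, 34, 36, -17  ⇒  Σ = 16
Area = |Σ|/2 = 8.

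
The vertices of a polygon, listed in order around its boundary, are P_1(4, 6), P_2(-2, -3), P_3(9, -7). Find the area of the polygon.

61.5

Apply the shoelace (surveyor's) formula: 2A = Σ (x_i·y_{i+1} − x_{i+1}·y_i), indices taken mod 3.
P_1→P_2: (4)(-3) − (-2)(6) = 0
P_2→P_3: (-2)(-7) − (9)(-3) = 41
P_3→P_1: (9)(6) − (4)(-7) = 82
Σ = 123
Area = |Σ|/2 = 61.5.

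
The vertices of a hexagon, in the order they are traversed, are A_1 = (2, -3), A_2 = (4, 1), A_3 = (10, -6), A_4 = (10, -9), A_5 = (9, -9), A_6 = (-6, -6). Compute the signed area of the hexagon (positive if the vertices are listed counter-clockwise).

Apply the shoelace formula: 2A = Σ (x_i·y_{i+1} − x_{i+1}·y_i), indices taken mod 6.
Σ = (14) + (-34) + (-30) + (-9) + (-108) + (30) = -137
Signed area = Σ/2 = -68.5 (negative ⇒ clockwise traversal).

-68.5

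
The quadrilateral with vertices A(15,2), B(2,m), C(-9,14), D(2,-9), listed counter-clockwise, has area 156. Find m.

Write out the shoelace sum; only the two edges meeting at B involve m:
2·Area = [(15·m − 2·2) + (2·14 − (-9)·m)] + 192
       = 24·m + 216 = 312
⇒ m = 4.

4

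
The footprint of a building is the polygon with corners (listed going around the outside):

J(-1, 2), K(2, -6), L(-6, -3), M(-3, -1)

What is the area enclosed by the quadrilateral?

J→K: (-1)(-6) − (2)(2) = 2
K→L: (2)(-3) − (-6)(-6) = -42
L→M: (-6)(-1) − (-3)(-3) = -3
M→J: (-3)(2) − (-1)(-1) = -7
Σ = -50
Area = |Σ|/2 = 25.

25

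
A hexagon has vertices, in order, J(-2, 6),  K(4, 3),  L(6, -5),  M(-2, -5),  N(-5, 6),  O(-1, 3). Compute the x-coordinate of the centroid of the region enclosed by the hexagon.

41/66

Apply the surveyor's formula. First the cross-terms c_i = x_i·y_{i+1} − x_{i+1}·y_i:
  -30, -38, -40, -37, -9, 0  ⇒  2A = -154, A = -77.
Then Σ (x_i + x_{i+1})·c_i = -287, so x̄ = -287 / (6·(-77)) = 41/66.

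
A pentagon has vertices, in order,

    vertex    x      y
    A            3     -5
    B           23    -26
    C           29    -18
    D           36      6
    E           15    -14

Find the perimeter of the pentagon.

108

|AB| = √((20)² + (-21)²) = √841 = 29
|BC| = √((6)² + (8)²) = √100 = 10
|CD| = √((7)² + (24)²) = √625 = 25
|DE| = √((-21)² + (-20)²) = √841 = 29
|EA| = √((-12)² + (9)²) = √225 = 15
Perimeter = 29 + 10 + 25 + 29 + 15 = 108.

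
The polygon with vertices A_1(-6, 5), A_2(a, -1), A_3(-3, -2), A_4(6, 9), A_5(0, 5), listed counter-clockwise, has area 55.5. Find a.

The doubled signed area Σ (x_i y_{i+1} − x_{i+1} y_i) is linear in a.
With a=0 it equals 48; the coefficient of a is -7 (from the two edges through A_2).
So -7·a + 48 = 2·55.5 = 111 ⇒ a = -9.

-9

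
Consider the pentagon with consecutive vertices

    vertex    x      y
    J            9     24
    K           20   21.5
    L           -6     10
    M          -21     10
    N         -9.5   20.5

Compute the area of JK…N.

277.75

Cross-terms: -286.5, 329, 150, -335.5, -412.5  ⇒  Σ = -555.5
Area = |Σ|/2 = 277.75.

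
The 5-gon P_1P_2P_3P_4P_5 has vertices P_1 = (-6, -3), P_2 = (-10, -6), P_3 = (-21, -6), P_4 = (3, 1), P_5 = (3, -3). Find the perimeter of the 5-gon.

54

|P_1P_2| = √((-4)² + (-3)²) = √25 = 5
|P_2P_3| = √((-11)² + (0)²) = √121 = 11
|P_3P_4| = √((24)² + (7)²) = √625 = 25
|P_4P_5| = √((0)² + (-4)²) = √16 = 4
|P_5P_1| = √((-9)² + (0)²) = √81 = 9
Perimeter = 5 + 11 + 25 + 4 + 9 = 54.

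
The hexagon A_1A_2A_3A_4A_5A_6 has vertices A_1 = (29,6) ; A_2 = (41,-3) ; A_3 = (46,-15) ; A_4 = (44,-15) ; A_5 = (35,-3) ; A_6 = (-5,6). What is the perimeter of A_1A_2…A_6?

|A_1A_2| = √((12)² + (-9)²) = √225 = 15
|A_2A_3| = √((5)² + (-12)²) = √169 = 13
|A_3A_4| = √((-2)² + (0)²) = √4 = 2
|A_4A_5| = √((-9)² + (12)²) = √225 = 15
|A_5A_6| = √((-40)² + (9)²) = √1681 = 41
|A_6A_1| = √((34)² + (0)²) = √1156 = 34
Perimeter = 15 + 13 + 2 + 15 + 41 + 34 = 120.

120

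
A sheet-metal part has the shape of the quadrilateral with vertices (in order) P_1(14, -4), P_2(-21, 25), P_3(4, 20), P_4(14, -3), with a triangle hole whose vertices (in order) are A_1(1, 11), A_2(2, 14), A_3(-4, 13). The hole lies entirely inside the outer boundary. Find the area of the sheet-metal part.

Outer boundary:
Apply Gauss's area formula: 2A = Σ (x_i·y_{i+1} − x_{i+1}·y_i), indices taken mod 4.
Σ = (266) + (-520) + (-292) + (-14) = -560
Area = |Σ|/2 = 280.
Hole:
Apply the surveyor's formula: 2A = Σ (x_i·y_{i+1} − x_{i+1}·y_i), indices taken mod 3.
Σ = (-8) + (82) + (-57) = 17
Area = |Σ|/2 = 8.5.
Net area = 280 − 8.5 = 271.5.

271.5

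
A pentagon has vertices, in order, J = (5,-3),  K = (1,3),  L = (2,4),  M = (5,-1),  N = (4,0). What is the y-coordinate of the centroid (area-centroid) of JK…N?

8/7

Apply the shoelace (surveyor's) formula. First the cross-terms c_i = x_i·y_{i+1} − x_{i+1}·y_i:
  18, -2, -22, 4, -12  ⇒  2A = -14, A = -7.
Then Σ (y_i + y_{i+1})·c_i = -48, so ȳ = -48 / (6·(-7)) = 8/7.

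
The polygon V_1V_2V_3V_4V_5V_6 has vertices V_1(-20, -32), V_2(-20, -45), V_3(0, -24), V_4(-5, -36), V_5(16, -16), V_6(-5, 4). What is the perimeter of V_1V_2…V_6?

152

|V_1V_2| = √((0)² + (-13)²) = √169 = 13
|V_2V_3| = √((20)² + (21)²) = √841 = 29
|V_3V_4| = √((-5)² + (-12)²) = √169 = 13
|V_4V_5| = √((21)² + (20)²) = √841 = 29
|V_5V_6| = √((-21)² + (20)²) = √841 = 29
|V_6V_1| = √((-15)² + (-36)²) = √1521 = 39
Perimeter = 13 + 29 + 13 + 29 + 29 + 39 = 152.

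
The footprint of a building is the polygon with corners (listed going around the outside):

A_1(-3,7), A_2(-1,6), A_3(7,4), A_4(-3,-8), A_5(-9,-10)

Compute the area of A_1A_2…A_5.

118

A_1→A_2: (-3)(6) − (-1)(7) = -11
A_2→A_3: (-1)(4) − (7)(6) = -46
A_3→A_4: (7)(-8) − (-3)(4) = -44
A_4→A_5: (-3)(-10) − (-9)(-8) = -42
A_5→A_1: (-9)(7) − (-3)(-10) = -93
Σ = -236
Area = |Σ|/2 = 118.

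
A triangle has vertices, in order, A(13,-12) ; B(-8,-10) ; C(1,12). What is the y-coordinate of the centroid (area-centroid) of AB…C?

Apply the shoelace (surveyor's) formula. First the cross-terms c_i = x_i·y_{i+1} − x_{i+1}·y_i:
  -226, -86, -168  ⇒  2A = -480, A = -240.
Then Σ (y_i + y_{i+1})·c_i = 4800, so ȳ = 4800 / (6·(-240)) = -10/3.

-10/3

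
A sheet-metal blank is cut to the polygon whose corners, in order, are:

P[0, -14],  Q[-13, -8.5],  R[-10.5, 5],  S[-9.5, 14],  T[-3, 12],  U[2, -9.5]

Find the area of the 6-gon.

Apply the shoelace (surveyor's) formula: 2A = Σ (x_i·y_{i+1} − x_{i+1}·y_i), indices taken mod 6.
Σ = (-182) + (-154.25) + (-99.5) + (-72) + (4.5) + (-28) = -531.25
Area = |Σ|/2 = 265.625.

265.625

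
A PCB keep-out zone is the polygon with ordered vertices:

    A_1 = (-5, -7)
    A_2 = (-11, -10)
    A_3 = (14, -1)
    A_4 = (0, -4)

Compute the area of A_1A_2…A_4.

24

Apply the shoelace (surveyor's) formula: 2A = Σ (x_i·y_{i+1} − x_{i+1}·y_i), indices taken mod 4.
Cross-terms: -27, 151, -56, -20  ⇒  Σ = 48
Area = |Σ|/2 = 24.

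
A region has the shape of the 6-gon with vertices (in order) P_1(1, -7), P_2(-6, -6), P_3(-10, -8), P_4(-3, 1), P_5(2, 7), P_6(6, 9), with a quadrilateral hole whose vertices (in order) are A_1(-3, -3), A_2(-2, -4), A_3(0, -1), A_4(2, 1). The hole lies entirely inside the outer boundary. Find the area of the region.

Outer boundary:
Apply the surveyor's formula: 2A = Σ (x_i·y_{i+1} − x_{i+1}·y_i), indices taken mod 6.
Σ = (-48) + (-12) + (-34) + (-23) + (-24) + (-51) = -192
Area = |Σ|/2 = 96.
Hole:
Apply the surveyor's formula: 2A = Σ (x_i·y_{i+1} − x_{i+1}·y_i), indices taken mod 4.
Σ = (6) + (2) + (2) + (-3) = 7
Area = |Σ|/2 = 3.5.
Net area = 96 − 3.5 = 92.5.

92.5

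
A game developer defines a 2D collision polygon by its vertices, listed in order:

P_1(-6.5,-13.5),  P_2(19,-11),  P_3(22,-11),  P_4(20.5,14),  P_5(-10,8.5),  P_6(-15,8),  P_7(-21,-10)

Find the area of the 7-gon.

Apply Gauss's area formula: 2A = Σ (x_i·y_{i+1} − x_{i+1}·y_i), indices taken mod 7.
Cross-terms: 328, 33, 533.5, 314.25, 47.5, 318, 218.5  ⇒  Σ = 1792.75
Area = |Σ|/2 = 896.375.

896.375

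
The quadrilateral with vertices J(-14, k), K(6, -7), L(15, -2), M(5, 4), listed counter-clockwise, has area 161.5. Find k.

Write out the shoelace sum; only the two edges meeting at J involve k:
2·Area = [(5·k − (-14)·4) + ((-14)·(-7) − 6·k)] + 163
       = -1·k + 317 = 323
⇒ k = -6.

-6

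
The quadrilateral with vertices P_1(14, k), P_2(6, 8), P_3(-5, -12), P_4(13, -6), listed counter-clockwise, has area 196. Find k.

Write out the shoelace sum; only the two edges meeting at P_1 involve k:
2·Area = [(13·k − 14·(-6)) + (14·8 − 6·k)] + 154
       = 7·k + 350 = 392
⇒ k = 6.

6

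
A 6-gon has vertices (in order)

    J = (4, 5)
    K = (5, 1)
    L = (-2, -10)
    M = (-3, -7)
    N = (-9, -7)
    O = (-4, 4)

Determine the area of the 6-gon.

113.5

J→K: (4)(1) − (5)(5) = -21
K→L: (5)(-10) − (-2)(1) = -48
L→M: (-2)(-7) − (-3)(-10) = -16
M→N: (-3)(-7) − (-9)(-7) = -42
N→O: (-9)(4) − (-4)(-7) = -64
O→J: (-4)(5) − (4)(4) = -36
Σ = -227
Area = |Σ|/2 = 113.5.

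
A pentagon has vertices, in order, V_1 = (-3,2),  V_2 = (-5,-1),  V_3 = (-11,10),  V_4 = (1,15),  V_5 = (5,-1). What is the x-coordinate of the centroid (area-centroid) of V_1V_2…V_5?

Apply the shoelace (surveyor's) formula. First the cross-terms c_i = x_i·y_{i+1} − x_{i+1}·y_i:
  13, -61, -175, -76, 7  ⇒  2A = -292, A = -146.
Then Σ (x_i + x_{i+1})·c_i = 2180, so x̄ = 2180 / (6·(-146)) = -545/219.

-545/219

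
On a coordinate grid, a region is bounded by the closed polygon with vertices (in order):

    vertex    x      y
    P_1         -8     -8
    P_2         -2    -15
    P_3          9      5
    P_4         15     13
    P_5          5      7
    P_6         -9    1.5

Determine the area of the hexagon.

Apply Gauss's area formula: 2A = Σ (x_i·y_{i+1} − x_{i+1}·y_i), indices taken mod 6.
Cross-terms: 104, 125, 42, 40, 70.5, 84  ⇒  Σ = 465.5
Area = |Σ|/2 = 232.75.

232.75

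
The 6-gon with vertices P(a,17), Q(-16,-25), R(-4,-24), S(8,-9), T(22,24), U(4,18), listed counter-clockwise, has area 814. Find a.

-2

Write out the shoelace sum; only the two edges meeting at P involve a:
2·Area = [(4·17 − a·18) + (a·(-25) − (-16)·17)] + 1202
       = -43·a + 1542 = 1628
⇒ a = -2.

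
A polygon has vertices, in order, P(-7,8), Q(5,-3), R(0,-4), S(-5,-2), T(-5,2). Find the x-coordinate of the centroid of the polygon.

-110/63

Apply Gauss's area formula. First the cross-terms c_i = x_i·y_{i+1} − x_{i+1}·y_i:
  -19, -20, -20, -20, -26  ⇒  2A = -105, A = -52.5.
Then Σ (x_i + x_{i+1})·c_i = 550, so x̄ = 550 / (6·(-52.5)) = -110/63.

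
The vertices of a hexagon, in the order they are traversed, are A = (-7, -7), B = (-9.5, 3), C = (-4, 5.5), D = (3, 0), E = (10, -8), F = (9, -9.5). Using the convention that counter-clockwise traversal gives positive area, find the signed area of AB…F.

-160.375

Apply the shoelace (surveyor's) formula: 2A = Σ (x_i·y_{i+1} − x_{i+1}·y_i), indices taken mod 6.
Σ = (-87.5) + (-40.25) + (-16.5) + (-24) + (-23) + (-129.5) = -320.75
Signed area = Σ/2 = -160.375 (negative ⇒ clockwise traversal).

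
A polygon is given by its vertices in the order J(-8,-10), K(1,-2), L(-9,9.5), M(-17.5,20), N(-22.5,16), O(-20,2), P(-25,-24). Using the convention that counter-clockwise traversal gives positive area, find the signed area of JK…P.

518.375

Cross-terms: 26, -8.5, -13.75, 170, 275, 530, 58  ⇒  Σ = 1036.75
Signed area = Σ/2 = 518.375 (positive ⇒ counter-clockwise traversal).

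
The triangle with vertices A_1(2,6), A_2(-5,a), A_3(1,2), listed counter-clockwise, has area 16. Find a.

The doubled signed area Σ (x_i y_{i+1} − x_{i+1} y_i) is linear in a.
With a=0 it equals 22; the coefficient of a is 1 (from the two edges through A_2).
So 1·a + 22 = 2·16 = 32 ⇒ a = 10.

10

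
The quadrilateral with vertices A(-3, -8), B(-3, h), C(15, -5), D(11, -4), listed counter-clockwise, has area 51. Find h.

-12

The doubled signed area Σ (x_i y_{i+1} − x_{i+1} y_i) is linear in h.
With h=0 it equals -114; the coefficient of h is -18 (from the two edges through B).
So -18·h + -114 = 2·51 = 102 ⇒ h = -12.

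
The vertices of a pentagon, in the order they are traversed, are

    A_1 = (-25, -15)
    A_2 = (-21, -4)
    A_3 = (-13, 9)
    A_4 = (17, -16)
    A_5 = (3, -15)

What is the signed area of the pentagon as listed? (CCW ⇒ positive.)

A_1→A_2: (-25)(-4) − (-21)(-15) = -215
A_2→A_3: (-21)(9) − (-13)(-4) = -241
A_3→A_4: (-13)(-16) − (17)(9) = 55
A_4→A_5: (17)(-15) − (3)(-16) = -207
A_5→A_1: (3)(-15) − (-25)(-15) = -420
Σ = -1028
Signed area = Σ/2 = -514 (negative ⇒ clockwise traversal).

-514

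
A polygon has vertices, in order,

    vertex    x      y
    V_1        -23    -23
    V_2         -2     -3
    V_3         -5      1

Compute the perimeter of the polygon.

|V_1V_2| = √((21)² + (20)²) = √841 = 29
|V_2V_3| = √((-3)² + (4)²) = √25 = 5
|V_3V_1| = √((-18)² + (-24)²) = √900 = 30
Perimeter = 29 + 5 + 30 = 64.

64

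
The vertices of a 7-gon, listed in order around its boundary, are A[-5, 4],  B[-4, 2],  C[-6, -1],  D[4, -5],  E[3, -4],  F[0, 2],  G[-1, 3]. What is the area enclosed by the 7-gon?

37

Apply the surveyor's formula: 2A = Σ (x_i·y_{i+1} − x_{i+1}·y_i), indices taken mod 7.
Cross-terms: 6, 16, 34, -1, 6, 2, 11  ⇒  Σ = 74
Area = |Σ|/2 = 37.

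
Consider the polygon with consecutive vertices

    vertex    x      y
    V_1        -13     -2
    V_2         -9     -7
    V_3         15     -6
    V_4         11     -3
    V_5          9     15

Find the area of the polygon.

Apply Gauss's area formula: 2A = Σ (x_i·y_{i+1} − x_{i+1}·y_i), indices taken mod 5.
Cross-terms: 73, 159, 21, 192, 177  ⇒  Σ = 622
Area = |Σ|/2 = 311.

311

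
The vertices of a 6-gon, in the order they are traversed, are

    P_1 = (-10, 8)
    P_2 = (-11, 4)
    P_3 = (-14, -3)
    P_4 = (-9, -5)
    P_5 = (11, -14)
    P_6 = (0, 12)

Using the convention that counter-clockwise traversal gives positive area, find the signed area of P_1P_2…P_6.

306.5

P_1→P_2: (-10)(4) − (-11)(8) = 48
P_2→P_3: (-11)(-3) − (-14)(4) = 89
P_3→P_4: (-14)(-5) − (-9)(-3) = 43
P_4→P_5: (-9)(-14) − (11)(-5) = 181
P_5→P_6: (11)(12) − (0)(-14) = 132
P_6→P_1: (0)(8) − (-10)(12) = 120
Σ = 613
Signed area = Σ/2 = 306.5 (positive ⇒ counter-clockwise traversal).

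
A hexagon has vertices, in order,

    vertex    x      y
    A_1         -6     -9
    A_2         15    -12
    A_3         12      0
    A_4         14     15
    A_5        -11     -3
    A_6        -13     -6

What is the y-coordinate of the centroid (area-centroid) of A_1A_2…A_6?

-373/254

Apply Gauss's area formula. First the cross-terms c_i = x_i·y_{i+1} − x_{i+1}·y_i:
  207, 144, 180, 123, 27, 81  ⇒  2A = 762, A = 381.
Then Σ (y_i + y_{i+1})·c_i = -3357, so ȳ = -3357 / (6·381) = -373/254.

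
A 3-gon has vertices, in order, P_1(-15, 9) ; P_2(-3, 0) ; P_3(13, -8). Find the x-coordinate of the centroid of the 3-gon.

-5/3

Apply the shoelace (surveyor's) formula. First the cross-terms c_i = x_i·y_{i+1} − x_{i+1}·y_i:
  27, 24, -3  ⇒  2A = 48, A = 24.
Then Σ (x_i + x_{i+1})·c_i = -240, so x̄ = -240 / (6·24) = -5/3.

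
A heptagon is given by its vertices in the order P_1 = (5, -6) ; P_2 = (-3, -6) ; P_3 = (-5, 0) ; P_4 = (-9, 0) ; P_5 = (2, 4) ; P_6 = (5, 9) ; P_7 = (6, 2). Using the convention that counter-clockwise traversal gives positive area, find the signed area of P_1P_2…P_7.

Apply Gauss's area formula: 2A = Σ (x_i·y_{i+1} − x_{i+1}·y_i), indices taken mod 7.
Σ = (-48) + (-30) + (0) + (-36) + (-2) + (-44) + (-46) = -206
Signed area = Σ/2 = -103 (negative ⇒ clockwise traversal).

-103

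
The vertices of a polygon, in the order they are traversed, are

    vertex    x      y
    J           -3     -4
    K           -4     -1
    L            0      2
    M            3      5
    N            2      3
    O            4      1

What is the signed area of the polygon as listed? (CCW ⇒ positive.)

J→K: (-3)(-1) − (-4)(-4) = -13
K→L: (-4)(2) − (0)(-1) = -8
L→M: (0)(5) − (3)(2) = -6
M→N: (3)(3) − (2)(5) = -1
N→O: (2)(1) − (4)(3) = -10
O→J: (4)(-4) − (-3)(1) = -13
Σ = -51
Signed area = Σ/2 = -25.5 (negative ⇒ clockwise traversal).

-25.5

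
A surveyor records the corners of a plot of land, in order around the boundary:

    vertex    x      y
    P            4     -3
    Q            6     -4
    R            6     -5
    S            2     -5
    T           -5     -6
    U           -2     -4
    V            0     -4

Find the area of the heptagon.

14.5

Cross-terms: 2, -6, -20, -37, 8, 8, 16  ⇒  Σ = -29
Area = |Σ|/2 = 14.5.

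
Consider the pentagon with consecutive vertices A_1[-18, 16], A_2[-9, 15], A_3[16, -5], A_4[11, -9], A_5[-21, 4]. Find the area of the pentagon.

Apply the surveyor's formula: 2A = Σ (x_i·y_{i+1} − x_{i+1}·y_i), indices taken mod 5.
Σ = (-126) + (-195) + (-89) + (-145) + (-264) = -819
Area = |Σ|/2 = 409.5.

409.5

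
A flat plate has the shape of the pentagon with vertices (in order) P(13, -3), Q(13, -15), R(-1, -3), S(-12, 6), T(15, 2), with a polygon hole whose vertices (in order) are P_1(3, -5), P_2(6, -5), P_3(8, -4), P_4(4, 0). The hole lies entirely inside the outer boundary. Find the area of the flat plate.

Outer boundary:
Apply the shoelace formula: 2A = Σ (x_i·y_{i+1} − x_{i+1}·y_i), indices taken mod 5.
Σ = (-156) + (-54) + (-42) + (-114) + (-71) = -437
Area = |Σ|/2 = 218.5.
Hole:
Σ = (15) + (16) + (16) + (-20) = 27
Area = |Σ|/2 = 13.5.
Net area = 218.5 − 13.5 = 205.

205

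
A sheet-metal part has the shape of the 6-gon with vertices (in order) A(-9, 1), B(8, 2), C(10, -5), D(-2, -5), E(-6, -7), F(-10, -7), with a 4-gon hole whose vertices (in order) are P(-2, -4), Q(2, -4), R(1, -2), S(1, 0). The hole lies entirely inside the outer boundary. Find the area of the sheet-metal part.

124.5

Outer boundary:
Apply Gauss's area formula: 2A = Σ (x_i·y_{i+1} − x_{i+1}·y_i), indices taken mod 6.
Σ = (-26) + (-60) + (-60) + (-16) + (-28) + (-73) = -263
Area = |Σ|/2 = 131.5.
Hole:
Apply the surveyor's formula: 2A = Σ (x_i·y_{i+1} − x_{i+1}·y_i), indices taken mod 4.
Cross-terms: 16, 0, 2, -4  ⇒  Σ = 14
Area = |Σ|/2 = 7.
Net area = 131.5 − 7 = 124.5.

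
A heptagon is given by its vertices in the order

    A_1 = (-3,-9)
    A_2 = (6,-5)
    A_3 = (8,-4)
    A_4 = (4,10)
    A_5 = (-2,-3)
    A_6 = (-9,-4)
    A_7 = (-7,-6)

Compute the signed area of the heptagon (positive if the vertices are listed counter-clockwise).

120.5

A_1→A_2: (-3)(-5) − (6)(-9) = 69
A_2→A_3: (6)(-4) − (8)(-5) = 16
A_3→A_4: (8)(10) − (4)(-4) = 96
A_4→A_5: (4)(-3) − (-2)(10) = 8
A_5→A_6: (-2)(-4) − (-9)(-3) = -19
A_6→A_7: (-9)(-6) − (-7)(-4) = 26
A_7→A_1: (-7)(-9) − (-3)(-6) = 45
Σ = 241
Signed area = Σ/2 = 120.5 (positive ⇒ counter-clockwise traversal).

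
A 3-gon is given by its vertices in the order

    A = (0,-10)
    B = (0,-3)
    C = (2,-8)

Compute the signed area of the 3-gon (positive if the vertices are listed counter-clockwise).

-7

Apply the shoelace formula: 2A = Σ (x_i·y_{i+1} − x_{i+1}·y_i), indices taken mod 3.
Cross-terms: 0, 6, -20  ⇒  Σ = -14
Signed area = Σ/2 = -7 (negative ⇒ clockwise traversal).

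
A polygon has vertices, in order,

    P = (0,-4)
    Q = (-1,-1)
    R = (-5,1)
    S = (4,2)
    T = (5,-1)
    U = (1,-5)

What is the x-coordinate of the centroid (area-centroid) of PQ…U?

Apply Gauss's area formula. First the cross-terms c_i = x_i·y_{i+1} − x_{i+1}·y_i:
  -4, -6, -14, -14, -24, -4  ⇒  2A = -66, A = -33.
Then Σ (x_i + x_{i+1})·c_i = -220, so x̄ = -220 / (6·(-33)) = 10/9.

10/9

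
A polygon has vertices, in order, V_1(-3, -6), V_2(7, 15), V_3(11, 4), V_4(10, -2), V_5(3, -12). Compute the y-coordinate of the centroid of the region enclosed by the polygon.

Apply Gauss's area formula. First the cross-terms c_i = x_i·y_{i+1} − x_{i+1}·y_i:
  -3, -137, -62, -114, -54  ⇒  2A = -370, A = -185.
Then Σ (y_i + y_{i+1})·c_i = -186, so ȳ = -186 / (6·(-185)) = 31/185.

31/185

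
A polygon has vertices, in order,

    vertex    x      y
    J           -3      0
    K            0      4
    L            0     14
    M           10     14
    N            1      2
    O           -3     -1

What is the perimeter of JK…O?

46

|JK| = √((3)² + (4)²) = √25 = 5
|KL| = √((0)² + (10)²) = √100 = 10
|LM| = √((10)² + (0)²) = √100 = 10
|MN| = √((-9)² + (-12)²) = √225 = 15
|NO| = √((-4)² + (-3)²) = √25 = 5
|OJ| = √((0)² + (1)²) = √1 = 1
Perimeter = 5 + 10 + 10 + 15 + 5 + 1 = 46.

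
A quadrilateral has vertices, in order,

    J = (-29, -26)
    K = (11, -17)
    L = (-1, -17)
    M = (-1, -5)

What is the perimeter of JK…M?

|JK| = √((40)² + (9)²) = √1681 = 41
|KL| = √((-12)² + (0)²) = √144 = 12
|LM| = √((0)² + (12)²) = √144 = 12
|MJ| = √((-28)² + (-21)²) = √1225 = 35
Perimeter = 41 + 12 + 12 + 35 = 100.

100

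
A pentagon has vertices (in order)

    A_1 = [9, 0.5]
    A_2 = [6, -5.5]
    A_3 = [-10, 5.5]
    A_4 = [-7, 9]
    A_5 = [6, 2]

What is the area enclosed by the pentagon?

104.5

Apply the shoelace (surveyor's) formula: 2A = Σ (x_i·y_{i+1} − x_{i+1}·y_i), indices taken mod 5.
Σ = (-52.5) + (-22) + (-51.5) + (-68) + (-15) = -209
Area = |Σ|/2 = 104.5.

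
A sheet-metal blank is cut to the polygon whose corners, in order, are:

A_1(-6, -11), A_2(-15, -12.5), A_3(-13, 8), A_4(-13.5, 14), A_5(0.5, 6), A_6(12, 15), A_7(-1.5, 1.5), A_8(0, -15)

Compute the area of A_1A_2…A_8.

313

Apply the shoelace formula: 2A = Σ (x_i·y_{i+1} − x_{i+1}·y_i), indices taken mod 8.
A_1→A_2: (-6)(-12.5) − (-15)(-11) = -90
A_2→A_3: (-15)(8) − (-13)(-12.5) = -282.5
A_3→A_4: (-13)(14) − (-13.5)(8) = -74
A_4→A_5: (-13.5)(6) − (0.5)(14) = -88
A_5→A_6: (0.5)(15) − (12)(6) = -64.5
A_6→A_7: (12)(1.5) − (-1.5)(15) = 40.5
A_7→A_8: (-1.5)(-15) − (0)(1.5) = 22.5
A_8→A_1: (0)(-11) − (-6)(-15) = -90
Σ = -626
Area = |Σ|/2 = 313.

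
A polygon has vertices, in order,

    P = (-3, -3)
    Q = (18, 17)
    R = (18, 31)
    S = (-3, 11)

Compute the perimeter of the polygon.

86

|PQ| = √((21)² + (20)²) = √841 = 29
|QR| = √((0)² + (14)²) = √196 = 14
|RS| = √((-21)² + (-20)²) = √841 = 29
|SP| = √((0)² + (-14)²) = √196 = 14
Perimeter = 29 + 14 + 29 + 14 = 86.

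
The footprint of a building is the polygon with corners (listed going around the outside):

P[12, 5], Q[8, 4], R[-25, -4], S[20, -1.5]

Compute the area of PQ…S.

Σ = (8) + (68) + (117.5) + (118) = 311.5
Area = |Σ|/2 = 155.75.

155.75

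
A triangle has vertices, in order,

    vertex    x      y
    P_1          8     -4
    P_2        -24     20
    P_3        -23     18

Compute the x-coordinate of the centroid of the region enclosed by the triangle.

-13

Apply the shoelace formula. First the cross-terms c_i = x_i·y_{i+1} − x_{i+1}·y_i:
  64, 28, -52  ⇒  2A = 40, A = 20.
Then Σ (x_i + x_{i+1})·c_i = -1560, so x̄ = -1560 / (6·20) = -13.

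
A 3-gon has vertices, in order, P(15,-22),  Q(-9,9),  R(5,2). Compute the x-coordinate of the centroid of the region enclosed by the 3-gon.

11/3

Apply the shoelace formula. First the cross-terms c_i = x_i·y_{i+1} − x_{i+1}·y_i:
  -63, -63, -140  ⇒  2A = -266, A = -133.
Then Σ (x_i + x_{i+1})·c_i = -2926, so x̄ = -2926 / (6·(-133)) = 11/3.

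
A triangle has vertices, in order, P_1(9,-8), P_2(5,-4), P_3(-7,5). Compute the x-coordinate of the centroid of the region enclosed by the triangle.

Apply Gauss's area formula. First the cross-terms c_i = x_i·y_{i+1} − x_{i+1}·y_i:
  4, -3, 11  ⇒  2A = 12, A = 6.
Then Σ (x_i + x_{i+1})·c_i = 84, so x̄ = 84 / (6·6) = 7/3.

7/3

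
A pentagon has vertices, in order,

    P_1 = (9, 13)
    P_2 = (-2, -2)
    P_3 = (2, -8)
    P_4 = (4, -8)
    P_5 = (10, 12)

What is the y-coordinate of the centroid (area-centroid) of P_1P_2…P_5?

347/291

Apply the shoelace (surveyor's) formula. First the cross-terms c_i = x_i·y_{i+1} − x_{i+1}·y_i:
  8, 20, 16, 128, 22  ⇒  2A = 194, A = 97.
Then Σ (y_i + y_{i+1})·c_i = 694, so ȳ = 694 / (6·97) = 347/291.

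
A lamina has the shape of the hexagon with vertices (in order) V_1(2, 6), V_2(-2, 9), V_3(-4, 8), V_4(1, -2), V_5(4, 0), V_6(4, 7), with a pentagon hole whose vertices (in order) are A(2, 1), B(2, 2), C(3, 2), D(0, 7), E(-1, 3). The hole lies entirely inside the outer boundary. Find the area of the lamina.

Outer boundary:
Σ = (30) + (20) + (0) + (8) + (28) + (10) = 96
Area = |Σ|/2 = 48.
Hole:
Apply the shoelace (surveyor's) formula: 2A = Σ (x_i·y_{i+1} − x_{i+1}·y_i), indices taken mod 5.
Σ = (2) + (-2) + (21) + (7) + (-7) = 21
Area = |Σ|/2 = 10.5.
Net area = 48 − 10.5 = 37.5.

37.5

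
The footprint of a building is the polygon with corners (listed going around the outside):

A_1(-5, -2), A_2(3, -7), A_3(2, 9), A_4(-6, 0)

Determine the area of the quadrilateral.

Apply the shoelace formula: 2A = Σ (x_i·y_{i+1} − x_{i+1}·y_i), indices taken mod 4.
Σ = (41) + (41) + (54) + (12) = 148
Area = |Σ|/2 = 74.

74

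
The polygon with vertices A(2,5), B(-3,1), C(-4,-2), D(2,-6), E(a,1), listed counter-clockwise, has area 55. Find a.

5

Write out the shoelace sum; only the two edges meeting at E involve a:
2·Area = [(2·1 − a·(-6)) + (a·5 − 2·1)] + 55
       = 11·a + 55 = 110
⇒ a = 5.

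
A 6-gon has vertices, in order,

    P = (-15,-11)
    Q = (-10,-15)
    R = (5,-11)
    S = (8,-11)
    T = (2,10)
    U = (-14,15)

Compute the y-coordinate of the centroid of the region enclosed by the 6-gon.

-159/164

Apply Gauss's area formula. First the cross-terms c_i = x_i·y_{i+1} − x_{i+1}·y_i:
  115, 185, 33, 102, 170, 379  ⇒  2A = 984, A = 492.
Then Σ (y_i + y_{i+1})·c_i = -2862, so ȳ = -2862 / (6·492) = -159/164.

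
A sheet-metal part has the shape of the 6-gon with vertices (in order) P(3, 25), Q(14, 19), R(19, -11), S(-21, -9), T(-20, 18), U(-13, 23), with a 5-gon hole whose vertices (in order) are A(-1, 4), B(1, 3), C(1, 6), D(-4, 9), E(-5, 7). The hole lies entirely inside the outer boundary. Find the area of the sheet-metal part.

Outer boundary:
Σ = (-293) + (-515) + (-402) + (-558) + (-226) + (-394) = -2388
Area = |Σ|/2 = 1194.
Hole:
Σ = (-7) + (3) + (33) + (17) + (-13) = 33
Area = |Σ|/2 = 16.5.
Net area = 1194 − 16.5 = 1177.5.

1177.5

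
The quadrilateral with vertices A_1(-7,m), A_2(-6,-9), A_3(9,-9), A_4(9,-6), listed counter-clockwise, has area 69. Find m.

Write out the shoelace sum; only the two edges meeting at A_1 involve m:
2·Area = [(9·m − (-7)·(-6)) + ((-7)·(-9) − (-6)·m)] + 162
       = 15·m + 183 = 138
⇒ m = -3.

-3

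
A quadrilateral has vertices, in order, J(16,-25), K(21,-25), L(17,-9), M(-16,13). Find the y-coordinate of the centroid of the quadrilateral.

-1627/189

Apply the shoelace formula. First the cross-terms c_i = x_i·y_{i+1} − x_{i+1}·y_i:
  125, 236, 77, 192  ⇒  2A = 630, A = 315.
Then Σ (y_i + y_{i+1})·c_i = -16270, so ȳ = -16270 / (6·315) = -1627/189.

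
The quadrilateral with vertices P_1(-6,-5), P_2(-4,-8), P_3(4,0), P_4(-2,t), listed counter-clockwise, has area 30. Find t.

Write out the shoelace sum; only the two edges meeting at P_4 involve t:
2·Area = [(4·t − (-2)·0) + ((-2)·(-5) − (-6)·t)] + 60
       = 10·t + 70 = 60
⇒ t = -1.

-1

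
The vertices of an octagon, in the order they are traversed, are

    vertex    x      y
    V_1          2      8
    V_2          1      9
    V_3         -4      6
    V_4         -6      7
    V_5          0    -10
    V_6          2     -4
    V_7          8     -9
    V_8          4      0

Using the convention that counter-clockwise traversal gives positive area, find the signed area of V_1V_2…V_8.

Apply the shoelace (surveyor's) formula: 2A = Σ (x_i·y_{i+1} − x_{i+1}·y_i), indices taken mod 8.
Σ = (10) + (42) + (8) + (60) + (20) + (14) + (36) + (32) = 222
Signed area = Σ/2 = 111 (positive ⇒ counter-clockwise traversal).

111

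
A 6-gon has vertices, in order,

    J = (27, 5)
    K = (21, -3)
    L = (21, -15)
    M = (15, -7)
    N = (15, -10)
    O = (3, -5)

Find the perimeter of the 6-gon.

|JK| = √((-6)² + (-8)²) = √100 = 10
|KL| = √((0)² + (-12)²) = √144 = 12
|LM| = √((-6)² + (8)²) = √100 = 10
|MN| = √((0)² + (-3)²) = √9 = 3
|NO| = √((-12)² + (5)²) = √169 = 13
|OJ| = √((24)² + (10)²) = √676 = 26
Perimeter = 10 + 12 + 10 + 3 + 13 + 26 = 74.

74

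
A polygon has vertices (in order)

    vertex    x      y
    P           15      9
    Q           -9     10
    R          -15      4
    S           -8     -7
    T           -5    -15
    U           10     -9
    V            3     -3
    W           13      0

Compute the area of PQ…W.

457.5

Apply the shoelace (surveyor's) formula: 2A = Σ (x_i·y_{i+1} − x_{i+1}·y_i), indices taken mod 8.
Cross-terms: 231, 114, 137, 85, 195, -3, 39, 117  ⇒  Σ = 915
Area = |Σ|/2 = 457.5.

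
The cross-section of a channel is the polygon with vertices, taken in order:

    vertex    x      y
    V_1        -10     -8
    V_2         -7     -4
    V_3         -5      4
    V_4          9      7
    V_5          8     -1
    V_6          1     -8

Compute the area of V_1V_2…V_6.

175.5

Apply the shoelace formula: 2A = Σ (x_i·y_{i+1} − x_{i+1}·y_i), indices taken mod 6.
V_1→V_2: (-10)(-4) − (-7)(-8) = -16
V_2→V_3: (-7)(4) − (-5)(-4) = -48
V_3→V_4: (-5)(7) − (9)(4) = -71
V_4→V_5: (9)(-1) − (8)(7) = -65
V_5→V_6: (8)(-8) − (1)(-1) = -63
V_6→V_1: (1)(-8) − (-10)(-8) = -88
Σ = -351
Area = |Σ|/2 = 175.5.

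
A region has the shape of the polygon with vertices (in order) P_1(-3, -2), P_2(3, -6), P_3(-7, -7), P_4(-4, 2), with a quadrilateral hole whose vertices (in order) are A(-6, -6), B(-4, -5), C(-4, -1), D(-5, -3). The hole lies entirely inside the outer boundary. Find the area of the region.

29

Outer boundary:
Apply the shoelace formula: 2A = Σ (x_i·y_{i+1} − x_{i+1}·y_i), indices taken mod 4.
Σ = (24) + (-63) + (-42) + (14) = -67
Area = |Σ|/2 = 33.5.
Hole:
Apply Gauss's area formula: 2A = Σ (x_i·y_{i+1} − x_{i+1}·y_i), indices taken mod 4.
A→B: (-6)(-5) − (-4)(-6) = 6
B→C: (-4)(-1) − (-4)(-5) = -16
C→D: (-4)(-3) − (-5)(-1) = 7
D→A: (-5)(-6) − (-6)(-3) = 12
Σ = 9
Area = |Σ|/2 = 4.5.
Net area = 33.5 − 4.5 = 29.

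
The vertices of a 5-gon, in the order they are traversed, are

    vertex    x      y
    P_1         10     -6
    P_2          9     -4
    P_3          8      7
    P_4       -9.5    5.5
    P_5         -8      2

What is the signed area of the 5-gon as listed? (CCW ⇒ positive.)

P_1→P_2: (10)(-4) − (9)(-6) = 14
P_2→P_3: (9)(7) − (8)(-4) = 95
P_3→P_4: (8)(5.5) − (-9.5)(7) = 110.5
P_4→P_5: (-9.5)(2) − (-8)(5.5) = 25
P_5→P_1: (-8)(-6) − (10)(2) = 28
Σ = 272.5
Signed area = Σ/2 = 136.25 (positive ⇒ counter-clockwise traversal).

136.25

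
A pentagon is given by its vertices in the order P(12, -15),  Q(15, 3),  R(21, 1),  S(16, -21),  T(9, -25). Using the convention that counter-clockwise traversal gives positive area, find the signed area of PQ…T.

-145

Σ = (261) + (-48) + (-457) + (-211) + (165) = -290
Signed area = Σ/2 = -145 (negative ⇒ clockwise traversal).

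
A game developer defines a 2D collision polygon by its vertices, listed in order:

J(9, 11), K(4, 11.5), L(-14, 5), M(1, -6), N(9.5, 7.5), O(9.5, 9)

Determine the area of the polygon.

Σ = (59.5) + (181) + (79) + (64.5) + (14.25) + (23.5) = 421.75
Area = |Σ|/2 = 210.875.

210.875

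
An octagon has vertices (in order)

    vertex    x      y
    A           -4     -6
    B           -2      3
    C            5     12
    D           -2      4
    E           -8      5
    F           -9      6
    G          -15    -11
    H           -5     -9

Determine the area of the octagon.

131.5

Cross-terms: -24, -39, 44, 22, -3, 189, 80, -6  ⇒  Σ = 263
Area = |Σ|/2 = 131.5.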